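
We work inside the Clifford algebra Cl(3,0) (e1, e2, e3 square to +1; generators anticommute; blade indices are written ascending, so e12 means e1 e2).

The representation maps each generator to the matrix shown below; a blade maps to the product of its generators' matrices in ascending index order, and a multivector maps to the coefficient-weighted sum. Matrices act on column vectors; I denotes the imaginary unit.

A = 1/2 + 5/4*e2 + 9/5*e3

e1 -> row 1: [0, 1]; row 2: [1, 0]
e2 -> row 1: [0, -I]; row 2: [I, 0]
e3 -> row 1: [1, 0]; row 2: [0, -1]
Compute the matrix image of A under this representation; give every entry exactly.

M = (1/2)*1 + (5/4)*rho(e2) + (9/5)*rho(e3), summed entrywise (1 is the identity matrix):
Answer: row 1: [23/10, -5*I/4]; row 2: [5*I/4, -13/10]


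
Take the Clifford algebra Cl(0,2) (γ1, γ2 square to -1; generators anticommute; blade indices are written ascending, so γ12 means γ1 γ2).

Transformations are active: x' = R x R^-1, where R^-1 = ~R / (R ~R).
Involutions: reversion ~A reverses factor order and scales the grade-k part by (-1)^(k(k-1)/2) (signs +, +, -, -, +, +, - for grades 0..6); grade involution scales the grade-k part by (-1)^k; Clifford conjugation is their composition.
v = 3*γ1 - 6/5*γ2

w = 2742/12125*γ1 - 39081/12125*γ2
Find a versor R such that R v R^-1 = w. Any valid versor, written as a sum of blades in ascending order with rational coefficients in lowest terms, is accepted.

Here q(v) = q(w) = -261/25; the classical choice R = v + w = 39117/12125*γ1 - 53631/12125*γ2 then realises v -> w under the sandwich.
Answer: 39117/12125*γ1 - 53631/12125*γ2


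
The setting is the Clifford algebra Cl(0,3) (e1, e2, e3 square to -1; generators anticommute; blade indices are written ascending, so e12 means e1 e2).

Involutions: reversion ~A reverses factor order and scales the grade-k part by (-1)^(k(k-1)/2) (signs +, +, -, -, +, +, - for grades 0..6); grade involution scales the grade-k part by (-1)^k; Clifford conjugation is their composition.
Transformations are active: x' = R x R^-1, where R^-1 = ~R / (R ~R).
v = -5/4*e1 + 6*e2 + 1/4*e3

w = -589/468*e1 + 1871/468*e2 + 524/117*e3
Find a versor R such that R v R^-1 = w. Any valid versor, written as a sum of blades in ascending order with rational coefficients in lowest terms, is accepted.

Take R = v + w = -587/234*e1 + 4679/468*e2 + 2213/468*e3. Because q(v) = q(w) = -301/8, conjugation by R sends v exactly to w.
Answer: -587/234*e1 + 4679/468*e2 + 2213/468*e3


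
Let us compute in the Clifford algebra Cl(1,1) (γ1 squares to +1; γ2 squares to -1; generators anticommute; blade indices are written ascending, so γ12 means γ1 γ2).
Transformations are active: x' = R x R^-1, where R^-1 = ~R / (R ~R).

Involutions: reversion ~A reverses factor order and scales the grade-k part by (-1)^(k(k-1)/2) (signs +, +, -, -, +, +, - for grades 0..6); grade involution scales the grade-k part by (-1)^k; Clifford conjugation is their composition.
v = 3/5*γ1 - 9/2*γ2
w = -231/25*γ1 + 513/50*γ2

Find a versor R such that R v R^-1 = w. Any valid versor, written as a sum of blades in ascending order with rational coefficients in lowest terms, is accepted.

Why this works: both vectors square to -1989/100, so q(v) = q(w) and R = v + w = -216/25*γ1 + 144/25*γ2 carries v to w — its own direction survives, the complement (v - w)/2 flips.
Answer: -216/25*γ1 + 144/25*γ2


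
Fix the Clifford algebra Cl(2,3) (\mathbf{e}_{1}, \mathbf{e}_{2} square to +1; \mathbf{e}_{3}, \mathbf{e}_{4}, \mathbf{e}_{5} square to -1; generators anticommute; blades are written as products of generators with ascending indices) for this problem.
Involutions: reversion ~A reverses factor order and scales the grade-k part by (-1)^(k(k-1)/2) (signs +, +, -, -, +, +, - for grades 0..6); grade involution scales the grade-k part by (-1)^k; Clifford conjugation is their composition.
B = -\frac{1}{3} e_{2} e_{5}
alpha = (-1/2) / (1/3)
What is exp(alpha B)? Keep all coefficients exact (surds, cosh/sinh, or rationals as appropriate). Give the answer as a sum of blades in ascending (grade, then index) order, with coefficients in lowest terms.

B^2 = (-\frac{1}{3})^2*(e_{2} e_{5})^2 = \frac{1}{9}*(+1) = \frac{1}{9} (a basis 2-blade squares to minus the product of its generators' squares).
B^2 = \frac{1}{9} — a positive square means the series sums to a boost: l = \frac{1}{3}, alpha*l = - \frac{1}{2}, so exp(alpha B) = cosh(- \frac{1}{2}) + (sinh(- \frac{1}{2})/(\frac{1}{3}))*B = \cosh{\left(\frac{1}{2} \right)} + (- 3 \sinh{\left(\frac{1}{2} \right)})*B.
Answer: \cosh{\left(\frac{1}{2} \right)} + \sinh{\left(\frac{1}{2} \right)} e_{2} e_{5}


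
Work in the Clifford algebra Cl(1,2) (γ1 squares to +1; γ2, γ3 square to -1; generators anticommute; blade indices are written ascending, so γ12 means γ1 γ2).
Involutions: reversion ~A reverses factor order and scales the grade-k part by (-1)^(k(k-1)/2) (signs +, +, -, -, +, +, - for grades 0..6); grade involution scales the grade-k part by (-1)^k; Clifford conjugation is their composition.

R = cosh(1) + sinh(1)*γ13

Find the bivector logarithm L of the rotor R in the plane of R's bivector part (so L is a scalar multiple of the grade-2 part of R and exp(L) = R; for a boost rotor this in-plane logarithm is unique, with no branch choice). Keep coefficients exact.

The scalar part of R is cosh(1), which fixes the rapidity magnitude through cosh (cosh is even, so it cannot fix the sign — the bivector part carries that); dividing the bivector part by sinh of the rapidity gives the plane, and L = rapidity * plane, where the joint sign ambiguity of (rapidity, plane) cancels in the product.
Concretely: cosh(rapidity) = cosh(1) gives rapidity = ±1, and since rapidity/sinh(rapidity) is even the sign is immaterial: L = (rapidity/sinh(rapidity)) * <R>_2 = (1/sinh(1)) * <R>_2.
Answer: γ13


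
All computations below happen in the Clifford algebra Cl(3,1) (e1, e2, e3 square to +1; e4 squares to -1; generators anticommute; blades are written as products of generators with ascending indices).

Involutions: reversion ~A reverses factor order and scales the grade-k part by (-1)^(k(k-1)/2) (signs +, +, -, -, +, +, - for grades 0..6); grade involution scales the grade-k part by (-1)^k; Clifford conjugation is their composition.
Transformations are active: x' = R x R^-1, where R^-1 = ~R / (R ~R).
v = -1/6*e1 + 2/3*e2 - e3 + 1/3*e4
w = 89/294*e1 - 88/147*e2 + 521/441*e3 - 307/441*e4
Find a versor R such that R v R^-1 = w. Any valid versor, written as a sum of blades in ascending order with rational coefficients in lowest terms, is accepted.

Why this works: both vectors square to 49/36, so q(v) = q(w) and R = v + w = 20/147*e1 + 10/147*e2 + 80/441*e3 - 160/441*e4 carries v to w — its own direction survives, the complement (v - w)/2 flips.
Answer: 20/147*e1 + 10/147*e2 + 80/441*e3 - 160/441*e4


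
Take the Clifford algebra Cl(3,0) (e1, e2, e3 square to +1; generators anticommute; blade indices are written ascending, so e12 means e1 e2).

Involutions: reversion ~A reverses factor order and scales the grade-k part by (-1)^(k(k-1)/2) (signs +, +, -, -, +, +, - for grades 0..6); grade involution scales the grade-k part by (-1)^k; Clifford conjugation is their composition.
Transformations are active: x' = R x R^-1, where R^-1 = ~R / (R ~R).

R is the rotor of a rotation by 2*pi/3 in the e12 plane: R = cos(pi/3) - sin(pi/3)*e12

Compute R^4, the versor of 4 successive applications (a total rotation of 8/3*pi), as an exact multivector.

Rotor phase runs at HALF the rotation angle; powers of one rotor simply add phase, so after 4 steps in e12 the phase is 4*pi/3 = 4*pi/3 and R^4 = cos(4*pi/3) - sin(4*pi/3)*e12.
cos(4*pi/3) = -1/2 and sin(4*pi/3) = -sqrt(3)/2, so R^4 = -1/2 + sqrt(3)/2*e12. The net rotation is 2/3*pi (after discarding 1 full turn, each of which contributes a factor -1 to the rotor); the rotor keeps the half-angle phase exactly.
Answer: -1/2 + sqrt(3)/2*e12


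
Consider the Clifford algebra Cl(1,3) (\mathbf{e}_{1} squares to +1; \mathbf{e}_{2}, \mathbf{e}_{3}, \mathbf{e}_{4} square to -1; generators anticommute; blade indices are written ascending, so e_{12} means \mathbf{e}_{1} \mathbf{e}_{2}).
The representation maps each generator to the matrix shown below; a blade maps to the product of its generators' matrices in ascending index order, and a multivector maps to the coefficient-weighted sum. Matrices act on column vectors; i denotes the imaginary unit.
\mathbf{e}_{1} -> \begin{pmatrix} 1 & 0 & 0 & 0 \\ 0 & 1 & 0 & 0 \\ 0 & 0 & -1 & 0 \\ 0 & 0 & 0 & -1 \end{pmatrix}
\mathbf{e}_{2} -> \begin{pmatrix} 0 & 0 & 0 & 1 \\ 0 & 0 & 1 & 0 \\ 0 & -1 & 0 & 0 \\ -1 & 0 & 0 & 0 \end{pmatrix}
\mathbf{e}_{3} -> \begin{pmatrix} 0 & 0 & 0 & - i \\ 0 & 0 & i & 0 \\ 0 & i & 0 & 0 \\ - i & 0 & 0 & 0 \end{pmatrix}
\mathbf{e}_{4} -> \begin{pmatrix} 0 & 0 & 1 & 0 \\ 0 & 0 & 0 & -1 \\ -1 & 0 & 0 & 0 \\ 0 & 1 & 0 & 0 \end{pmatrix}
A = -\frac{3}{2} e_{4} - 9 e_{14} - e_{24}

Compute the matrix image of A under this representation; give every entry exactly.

Bivector images (products of the table entries): rho(e_{14}) = rho(\mathbf{e}_{1})rho(\mathbf{e}_{4}) = \begin{pmatrix} 0 & 0 & 1 & 0 \\ 0 & 0 & 0 & -1 \\ 1 & 0 & 0 & 0 \\ 0 & -1 & 0 & 0 \end{pmatrix}; rho(e_{24}) = rho(\mathbf{e}_{2})rho(\mathbf{e}_{4}) = \begin{pmatrix} 0 & 1 & 0 & 0 \\ -1 & 0 & 0 & 0 \\ 0 & 0 & 0 & 1 \\ 0 & 0 & -1 & 0 \end{pmatrix}.
M = (-\frac{3}{2})*rho(e_{4}) + (-9)*rho(e_{14}) + (-1)*rho(e_{24}), summed entrywise:
Answer: \begin{pmatrix} 0 & -1 & - \frac{21}{2} & 0 \\ 1 & 0 & 0 & \frac{21}{2} \\ - \frac{15}{2} & 0 & 0 & -1 \\ 0 & \frac{15}{2} & 1 & 0 \end{pmatrix}


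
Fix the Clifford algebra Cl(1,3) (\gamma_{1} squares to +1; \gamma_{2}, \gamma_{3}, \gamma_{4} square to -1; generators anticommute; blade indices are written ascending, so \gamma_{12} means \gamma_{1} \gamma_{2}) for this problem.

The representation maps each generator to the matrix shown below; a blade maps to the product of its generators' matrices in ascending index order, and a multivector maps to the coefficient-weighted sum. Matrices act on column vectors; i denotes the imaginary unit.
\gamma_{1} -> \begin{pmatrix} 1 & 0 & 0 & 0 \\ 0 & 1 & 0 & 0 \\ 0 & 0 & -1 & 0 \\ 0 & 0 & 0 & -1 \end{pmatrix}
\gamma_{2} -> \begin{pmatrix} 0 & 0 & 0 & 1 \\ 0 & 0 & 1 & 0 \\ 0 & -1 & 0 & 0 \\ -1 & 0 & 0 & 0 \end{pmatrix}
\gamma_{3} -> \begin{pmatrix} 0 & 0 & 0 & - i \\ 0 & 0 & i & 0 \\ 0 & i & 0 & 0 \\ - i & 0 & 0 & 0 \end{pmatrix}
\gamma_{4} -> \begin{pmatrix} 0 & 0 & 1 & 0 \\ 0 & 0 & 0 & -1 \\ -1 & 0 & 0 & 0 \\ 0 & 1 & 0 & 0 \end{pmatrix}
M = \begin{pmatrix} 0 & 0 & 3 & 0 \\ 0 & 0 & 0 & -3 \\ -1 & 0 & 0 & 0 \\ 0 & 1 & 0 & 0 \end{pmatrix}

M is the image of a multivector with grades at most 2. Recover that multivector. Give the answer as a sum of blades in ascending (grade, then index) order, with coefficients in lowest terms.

Method: the blade images are trace-orthogonal — tr(rho(e_A) rho(e_B)^-1) = 4 if A = B and 0 otherwise — and rho(e_A)^-1 = (e_A)^2 * rho(e_A) with (e_A)^2 = +1 or -1, so the coefficient of e_A in the preimage is (e_A)^2 * tr(M rho(e_A))/4.
Nonzero projections over blades of grade <= 2: \gamma_{4}: (\gamma_{4})^2 = -1, tr(M rho(\gamma_{4})) = -8, coefficient 2; \gamma_{14}: (\gamma_{14})^2 = +1, tr(M rho(\gamma_{14})) = 4, coefficient 1. Every other blade of grade <= 2 projects to 0.
Answer: 2 \gamma_{4} + \gamma_{14}


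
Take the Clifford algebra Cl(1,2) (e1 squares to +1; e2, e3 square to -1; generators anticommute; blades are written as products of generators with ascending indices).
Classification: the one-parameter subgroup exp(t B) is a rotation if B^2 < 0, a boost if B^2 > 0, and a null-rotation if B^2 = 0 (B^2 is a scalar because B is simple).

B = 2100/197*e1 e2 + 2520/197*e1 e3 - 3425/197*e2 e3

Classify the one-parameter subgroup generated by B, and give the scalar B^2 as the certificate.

B^2 term by term: the squares give (2100/197)^2*(e1 e2)^2 + (2520/197)^2*(e1 e3)^2 + (-3425/197)^2*(e2 e3)^2 = 4410000/38809*(+1) + 6350400/38809*(+1) + 11730625/38809*(-1) = -25 (each basis 2-blade squares to minus the product of its generators' squares); cross terms between blades sharing an index anticommute and cancel. So B^2 = -25.
Answer: rotation, certificate B^2 = -25. The scalar -25 is the complete invariant here: its sign names the subgroup type.


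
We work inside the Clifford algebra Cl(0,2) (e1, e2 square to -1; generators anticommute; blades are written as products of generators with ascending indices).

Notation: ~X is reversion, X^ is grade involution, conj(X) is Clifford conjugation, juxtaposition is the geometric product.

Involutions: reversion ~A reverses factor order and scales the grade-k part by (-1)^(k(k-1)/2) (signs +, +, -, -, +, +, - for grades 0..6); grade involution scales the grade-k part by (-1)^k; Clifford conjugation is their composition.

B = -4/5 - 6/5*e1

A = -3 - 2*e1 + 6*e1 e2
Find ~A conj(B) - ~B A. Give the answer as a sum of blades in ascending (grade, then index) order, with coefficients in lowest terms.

first term: 24/5 - 2*e1 - 36/5*e2 + 24/5*e1 e2
second term: 26/5*e1 + 36/5*e2 - 24/5*e1 e2
Answer: 24/5 - 36/5*e1 - 72/5*e2 + 48/5*e1 e2


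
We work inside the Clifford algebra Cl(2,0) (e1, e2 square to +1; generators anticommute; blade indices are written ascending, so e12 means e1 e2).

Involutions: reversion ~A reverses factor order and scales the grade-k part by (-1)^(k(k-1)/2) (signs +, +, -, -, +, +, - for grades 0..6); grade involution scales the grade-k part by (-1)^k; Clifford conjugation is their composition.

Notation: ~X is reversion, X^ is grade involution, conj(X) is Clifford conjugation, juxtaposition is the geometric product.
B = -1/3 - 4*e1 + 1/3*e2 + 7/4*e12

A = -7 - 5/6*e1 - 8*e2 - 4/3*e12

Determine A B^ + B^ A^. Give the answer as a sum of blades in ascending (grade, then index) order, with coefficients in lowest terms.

first term: 4 - 239/18*e1 + 71/8*e2 + 737/36*e12
second term: 16/3 - 265/18*e1 - 57/8*e2 + 737/36*e12
Answer: 28/3 - 28*e1 + 7/4*e2 + 737/18*e12


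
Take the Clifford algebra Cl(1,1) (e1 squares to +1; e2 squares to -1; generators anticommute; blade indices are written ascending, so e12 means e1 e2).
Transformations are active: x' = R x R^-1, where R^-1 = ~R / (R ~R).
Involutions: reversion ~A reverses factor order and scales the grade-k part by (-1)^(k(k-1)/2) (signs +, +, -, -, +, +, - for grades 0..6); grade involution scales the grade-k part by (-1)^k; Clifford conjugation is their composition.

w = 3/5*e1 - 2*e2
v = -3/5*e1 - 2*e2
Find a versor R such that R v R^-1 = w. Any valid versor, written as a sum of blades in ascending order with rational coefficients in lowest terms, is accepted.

Construction: equal norms (both -91/25) license R = v + w = -4*e2 — nothing changes along that direction, while (v - w)/2 changes sign, so v maps onto w.
Answer: -4*e2


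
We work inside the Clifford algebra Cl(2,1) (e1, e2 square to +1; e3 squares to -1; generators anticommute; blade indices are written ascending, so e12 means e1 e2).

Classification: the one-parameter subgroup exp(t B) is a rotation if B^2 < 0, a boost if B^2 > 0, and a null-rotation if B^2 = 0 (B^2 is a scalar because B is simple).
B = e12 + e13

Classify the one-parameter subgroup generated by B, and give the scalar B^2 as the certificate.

B^2 term by term: the squares give (1)^2*(e12)^2 + (1)^2*(e13)^2 = 1*(-1) + 1*(+1) = 0 (each basis 2-blade squares to minus the product of its generators' squares); cross terms between blades sharing an index anticommute and cancel. So B^2 = 0.
Answer: null-rotation, certificate B^2 = 0. Certificate logic: 0 is a conjugation-invariant scalar, so its sign fixes rotation versus boost versus null-rotation outright.


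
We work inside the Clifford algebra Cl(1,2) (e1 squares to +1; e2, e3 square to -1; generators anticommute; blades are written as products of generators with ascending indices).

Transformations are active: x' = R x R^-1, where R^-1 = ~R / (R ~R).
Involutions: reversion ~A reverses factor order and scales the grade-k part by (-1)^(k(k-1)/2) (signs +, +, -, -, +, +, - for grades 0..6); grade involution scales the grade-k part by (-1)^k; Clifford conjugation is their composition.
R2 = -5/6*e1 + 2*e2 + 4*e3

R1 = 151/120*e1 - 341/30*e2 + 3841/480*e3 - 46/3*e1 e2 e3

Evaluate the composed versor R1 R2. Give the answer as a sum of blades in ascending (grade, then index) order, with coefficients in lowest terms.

Distribute over the terms of R2 (each basis-blade product reordered to ascending indices, repeated generators contracted through their squares):
R1 (-5/6*e1) = -151/144 - 341/36*e1 e2 + 3841/576*e1 e3 + 115/9*e2 e3
R1 (2*e2) = 341/15 + 151/60*e1 e2 - 92/3*e1 e3 - 3841/240*e2 e3
R1 (4*e3) = -3841/120 + 184/3*e1 e2 + 151/30*e1 e3 - 682/15*e2 e3
Summing the partial products and collecting blades:
Answer: -7433/720 + 2447/45*e1 e2 - 54619/2880*e1 e3 - 35059/720*e2 e3


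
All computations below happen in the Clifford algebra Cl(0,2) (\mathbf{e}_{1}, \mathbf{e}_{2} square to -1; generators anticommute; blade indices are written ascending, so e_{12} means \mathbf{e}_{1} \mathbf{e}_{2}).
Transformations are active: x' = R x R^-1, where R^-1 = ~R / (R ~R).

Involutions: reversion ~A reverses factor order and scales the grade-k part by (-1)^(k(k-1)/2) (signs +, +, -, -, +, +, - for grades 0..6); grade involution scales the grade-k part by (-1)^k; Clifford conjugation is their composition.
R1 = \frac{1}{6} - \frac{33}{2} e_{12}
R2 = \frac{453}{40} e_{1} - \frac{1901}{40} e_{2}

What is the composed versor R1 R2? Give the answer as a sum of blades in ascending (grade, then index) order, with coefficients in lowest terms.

Distribute over the terms of R1 (each basis-blade product reordered to ascending indices, repeated generators contracted through their squares):
(\frac{1}{6}) R2 = \frac{151}{80} e_{1} - \frac{1901}{240} e_{2}
(-\frac{33}{2} e_{12}) R2 = -\frac{62733}{80} e_{1} - \frac{14949}{80} e_{2}
Summing the partial products and collecting blades:
Answer: -\frac{31291}{40} e_{1} - \frac{11687}{60} e_{2}


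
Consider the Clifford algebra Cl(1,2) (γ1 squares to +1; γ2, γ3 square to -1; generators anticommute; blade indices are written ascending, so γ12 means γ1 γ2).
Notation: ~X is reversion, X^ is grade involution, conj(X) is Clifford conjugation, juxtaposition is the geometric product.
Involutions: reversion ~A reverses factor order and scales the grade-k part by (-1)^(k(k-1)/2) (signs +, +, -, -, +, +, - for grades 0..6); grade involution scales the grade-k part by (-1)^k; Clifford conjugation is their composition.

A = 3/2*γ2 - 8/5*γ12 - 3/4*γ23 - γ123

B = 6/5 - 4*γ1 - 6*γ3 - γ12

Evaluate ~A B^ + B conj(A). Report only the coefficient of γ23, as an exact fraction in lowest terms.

first term: -8/5 - 3/2*γ1 - 91/10*γ2 - γ3 - 252/25*γ12 - 3/4*γ13 + 139/10*γ23 + 69/5*γ123
second term: -8/5 - 3/2*γ1 - 127/10*γ2 + γ3 + 48/25*γ12 + 3/4*γ13 - 41/10*γ23 - 69/5*γ123
Answer: 49/5


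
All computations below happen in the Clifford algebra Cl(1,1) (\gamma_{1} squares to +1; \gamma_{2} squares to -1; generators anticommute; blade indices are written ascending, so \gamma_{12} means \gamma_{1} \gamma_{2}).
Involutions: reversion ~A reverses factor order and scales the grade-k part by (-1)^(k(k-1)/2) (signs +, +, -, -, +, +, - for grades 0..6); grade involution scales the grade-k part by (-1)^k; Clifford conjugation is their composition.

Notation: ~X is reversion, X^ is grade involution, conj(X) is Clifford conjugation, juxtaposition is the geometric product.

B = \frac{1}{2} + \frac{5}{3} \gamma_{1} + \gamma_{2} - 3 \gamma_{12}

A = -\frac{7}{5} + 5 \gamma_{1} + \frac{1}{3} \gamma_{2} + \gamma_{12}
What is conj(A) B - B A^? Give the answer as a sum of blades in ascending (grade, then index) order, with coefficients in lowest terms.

first term: -\frac{57}{10} - \frac{17}{6} \gamma_{1} + \frac{151}{10} \gamma_{2} - \frac{67}{90} \gamma_{12}
second term: -\frac{117}{10} - \frac{29}{6} \gamma_{1} - \frac{149}{10} \gamma_{2} + \frac{823}{90} \gamma_{12}
Answer: 6 + 2 \gamma_{1} + 30 \gamma_{2} - \frac{89}{9} \gamma_{12}


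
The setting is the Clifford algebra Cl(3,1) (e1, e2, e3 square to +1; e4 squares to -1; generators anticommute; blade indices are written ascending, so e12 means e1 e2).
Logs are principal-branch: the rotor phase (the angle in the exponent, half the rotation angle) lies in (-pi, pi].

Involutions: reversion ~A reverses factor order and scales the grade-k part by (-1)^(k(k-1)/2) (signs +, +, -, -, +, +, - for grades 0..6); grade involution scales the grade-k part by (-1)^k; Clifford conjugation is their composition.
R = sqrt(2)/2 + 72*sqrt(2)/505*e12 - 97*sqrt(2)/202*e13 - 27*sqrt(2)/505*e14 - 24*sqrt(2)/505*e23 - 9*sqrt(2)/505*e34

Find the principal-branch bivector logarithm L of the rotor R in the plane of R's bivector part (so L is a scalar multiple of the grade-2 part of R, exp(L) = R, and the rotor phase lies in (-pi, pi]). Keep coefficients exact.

The scalar part of R is sqrt(2)/2, which pins the rotor phase on the principal branch; dividing the bivector part by the sine of that phase recovers the unit plane, and L is the phase times that plane.
Concretely: cos(phase) = sqrt(2)/2 gives phase = ±pi/4, and since phase/sin(phase) is even the sign is immaterial: L = (phase/sin(phase)) * <R>_2 = (sqrt(2)*pi/4) * <R>_2.
Answer: 36*pi/505*e12 - 97*pi/404*e13 - 27*pi/1010*e14 - 12*pi/505*e23 - 9*pi/1010*e34


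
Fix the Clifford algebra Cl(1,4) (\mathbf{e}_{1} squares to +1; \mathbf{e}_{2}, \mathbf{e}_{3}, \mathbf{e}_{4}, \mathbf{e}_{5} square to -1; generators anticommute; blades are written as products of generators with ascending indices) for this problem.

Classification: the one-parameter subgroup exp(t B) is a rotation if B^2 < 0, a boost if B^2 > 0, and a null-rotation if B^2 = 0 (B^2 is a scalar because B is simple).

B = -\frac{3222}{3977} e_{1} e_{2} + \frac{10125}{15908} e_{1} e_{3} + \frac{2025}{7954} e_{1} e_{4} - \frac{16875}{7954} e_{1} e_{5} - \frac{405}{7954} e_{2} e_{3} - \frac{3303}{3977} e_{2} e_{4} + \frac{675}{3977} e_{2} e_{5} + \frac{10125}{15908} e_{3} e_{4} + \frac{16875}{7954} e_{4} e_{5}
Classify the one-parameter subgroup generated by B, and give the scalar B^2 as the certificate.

B^2 term by term: the squares give (-\frac{3222}{3977})^2*(e_{1} e_{2})^2 + (\frac{10125}{15908})^2*(e_{1} e_{3})^2 + (\frac{2025}{7954})^2*(e_{1} e_{4})^2 + (-\frac{16875}{7954})^2*(e_{1} e_{5})^2 + (-\frac{405}{7954})^2*(e_{2} e_{3})^2 + (-\frac{3303}{3977})^2*(e_{2} e_{4})^2 + (\frac{675}{3977})^2*(e_{2} e_{5})^2 + (\frac{10125}{15908})^2*(e_{3} e_{4})^2 + (\frac{16875}{7954})^2*(e_{4} e_{5})^2 = \frac{10381284}{15816529}*(+1) + \frac{102515625}{253064464}*(+1) + \frac{4100625}{63266116}*(+1) + \frac{284765625}{63266116}*(+1) + \frac{164025}{63266116}*(-1) + \frac{10909809}{15816529}*(-1) + \frac{455625}{15816529}*(-1) + \frac{102515625}{253064464}*(-1) + \frac{284765625}{63266116}*(-1) = 0 (each basis 2-blade squares to minus the product of its generators' squares); cross terms between blades sharing an index anticommute and cancel; the commuting (index-disjoint) pairs give grade-4 terms 2*c*c'*(blade product), which cancel blade by blade — e_{1} e_{2} e_{3} e_{4}: -\frac{16311375}{15816529} + \frac{33442875}{31633058} - \frac{820125}{31633058} = 0; e_{1} e_{2} e_{3} e_{5}: -\frac{6834375}{31633058} + \frac{6834375}{31633058} = 0; e_{1} e_{2} e_{4} e_{5}: -\frac{54371250}{15816529} - \frac{1366875}{15816529} + \frac{55738125}{15816529} = 0; e_{1} e_{3} e_{4} e_{5}: \frac{170859375}{63266116} - \frac{170859375}{63266116} = 0; e_{2} e_{3} e_{4} e_{5}: -\frac{6834375}{31633058} + \frac{6834375}{31633058} = 0 — confirming B is simple. So B^2 = 0.
Answer: null-rotation, certificate B^2 = 0. Note: conjugating B changes its blade decomposition but never the scalar B^2 = 0, whose sign settles the classification.


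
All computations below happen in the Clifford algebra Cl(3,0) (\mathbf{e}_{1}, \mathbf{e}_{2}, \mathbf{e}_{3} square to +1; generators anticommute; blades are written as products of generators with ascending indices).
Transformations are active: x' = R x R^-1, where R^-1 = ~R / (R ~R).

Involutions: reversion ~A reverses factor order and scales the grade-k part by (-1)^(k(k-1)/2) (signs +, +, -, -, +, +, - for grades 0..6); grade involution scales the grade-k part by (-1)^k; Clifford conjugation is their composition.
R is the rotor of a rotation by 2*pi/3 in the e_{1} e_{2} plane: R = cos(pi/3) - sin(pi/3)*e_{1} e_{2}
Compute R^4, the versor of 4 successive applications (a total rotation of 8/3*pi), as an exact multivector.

Rotor phase runs at HALF the rotation angle; powers of one rotor simply add phase, so after 4 steps in e_{1} e_{2} the phase is 4*pi/3 = \frac{4 \pi}{3} and R^4 = cos(\frac{4 \pi}{3}) - sin(\frac{4 \pi}{3})*e_{1} e_{2}.
cos(\frac{4 \pi}{3}) = - \frac{1}{2} and sin(\frac{4 \pi}{3}) = - \frac{\sqrt{3}}{2}, so R^4 = -\frac{1}{2} + \frac{\sqrt{3}}{2} e_{1} e_{2}. The net rotation is 2/3*pi (after discarding 1 full turn, each of which contributes a factor -1 to the rotor); the rotor keeps the half-angle phase exactly.
Answer: -\frac{1}{2} + \frac{\sqrt{3}}{2} e_{1} e_{2}


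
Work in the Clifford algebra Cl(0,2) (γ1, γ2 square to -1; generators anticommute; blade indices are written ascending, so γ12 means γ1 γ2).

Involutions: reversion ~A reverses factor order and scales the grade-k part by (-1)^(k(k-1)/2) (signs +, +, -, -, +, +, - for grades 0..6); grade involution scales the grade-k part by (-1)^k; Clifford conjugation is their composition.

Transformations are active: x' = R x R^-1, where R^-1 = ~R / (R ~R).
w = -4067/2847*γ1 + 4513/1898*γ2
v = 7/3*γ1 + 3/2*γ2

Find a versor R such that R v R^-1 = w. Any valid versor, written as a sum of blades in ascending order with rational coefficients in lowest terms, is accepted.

Construction: equal norms (both -277/36) license R = v + w = 2576/2847*γ1 + 3680/949*γ2 — nothing changes along that direction, while (v - w)/2 changes sign, so v maps onto w.
Answer: 2576/2847*γ1 + 3680/949*γ2


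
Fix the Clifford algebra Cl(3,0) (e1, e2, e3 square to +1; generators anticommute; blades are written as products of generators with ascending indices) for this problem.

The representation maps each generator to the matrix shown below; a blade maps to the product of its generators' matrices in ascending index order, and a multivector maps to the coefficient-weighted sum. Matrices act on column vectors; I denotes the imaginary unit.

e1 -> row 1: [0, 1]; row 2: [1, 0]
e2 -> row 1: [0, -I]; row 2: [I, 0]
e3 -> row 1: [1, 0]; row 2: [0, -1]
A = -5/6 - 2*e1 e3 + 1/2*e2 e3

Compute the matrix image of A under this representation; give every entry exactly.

Bivector images (products of the table entries): rho(e1 e3) = rho(e1)rho(e3) = row 1: [0, -1]; row 2: [1, 0]; rho(e2 e3) = rho(e2)rho(e3) = row 1: [0, I]; row 2: [I, 0].
M = (-5/6)*1 + (-2)*rho(e1 e3) + (1/2)*rho(e2 e3), summed entrywise (1 is the identity matrix):
Answer: row 1: [-5/6, 2 + I/2]; row 2: [-2 + I/2, -5/6]


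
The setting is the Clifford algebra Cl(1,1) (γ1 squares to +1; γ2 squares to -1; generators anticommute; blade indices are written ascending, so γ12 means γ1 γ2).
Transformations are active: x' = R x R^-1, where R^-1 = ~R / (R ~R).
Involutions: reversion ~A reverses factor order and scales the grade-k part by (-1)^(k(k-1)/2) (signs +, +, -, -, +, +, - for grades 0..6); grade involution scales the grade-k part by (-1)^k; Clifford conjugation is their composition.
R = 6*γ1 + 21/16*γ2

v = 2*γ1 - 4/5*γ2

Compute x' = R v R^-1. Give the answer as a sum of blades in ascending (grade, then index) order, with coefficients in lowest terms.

~R = 6*γ1 + 21/16*γ2, and R ~R = 8775/256, so R^-1 = ~R / (8775/256).
R v = 261/20 - 297/40*γ12
Answer: 4174/1625*γ1 + 2924/1625*γ2


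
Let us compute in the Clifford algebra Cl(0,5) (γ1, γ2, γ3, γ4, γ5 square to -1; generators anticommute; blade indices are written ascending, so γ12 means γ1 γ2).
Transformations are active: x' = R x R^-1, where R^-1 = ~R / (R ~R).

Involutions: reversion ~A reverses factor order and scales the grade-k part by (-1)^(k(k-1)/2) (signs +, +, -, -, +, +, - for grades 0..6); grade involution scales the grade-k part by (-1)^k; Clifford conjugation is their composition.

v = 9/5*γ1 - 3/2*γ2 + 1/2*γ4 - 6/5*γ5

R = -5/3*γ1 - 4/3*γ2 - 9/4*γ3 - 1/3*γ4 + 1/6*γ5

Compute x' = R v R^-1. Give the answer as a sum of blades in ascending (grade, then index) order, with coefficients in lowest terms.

~R = -5/3*γ1 - 4/3*γ2 - 9/4*γ3 - 1/3*γ4 + 1/6*γ5, and R ~R = -1405/144, so R^-1 = ~R / (-1405/144).
R v = 41/30 + 49/10*γ12 + 81/20*γ13 - 7/30*γ14 + 17/10*γ15 - 27/8*γ23 - 7/6*γ24 + 37/20*γ25 - 9/8*γ34 + 27/10*γ35 + 19/60*γ45
Answer: -1873/1405*γ1 + 26323/14050*γ2 + 4428/7025*γ3 - 5713/14050*γ4 + 8102/7025*γ5


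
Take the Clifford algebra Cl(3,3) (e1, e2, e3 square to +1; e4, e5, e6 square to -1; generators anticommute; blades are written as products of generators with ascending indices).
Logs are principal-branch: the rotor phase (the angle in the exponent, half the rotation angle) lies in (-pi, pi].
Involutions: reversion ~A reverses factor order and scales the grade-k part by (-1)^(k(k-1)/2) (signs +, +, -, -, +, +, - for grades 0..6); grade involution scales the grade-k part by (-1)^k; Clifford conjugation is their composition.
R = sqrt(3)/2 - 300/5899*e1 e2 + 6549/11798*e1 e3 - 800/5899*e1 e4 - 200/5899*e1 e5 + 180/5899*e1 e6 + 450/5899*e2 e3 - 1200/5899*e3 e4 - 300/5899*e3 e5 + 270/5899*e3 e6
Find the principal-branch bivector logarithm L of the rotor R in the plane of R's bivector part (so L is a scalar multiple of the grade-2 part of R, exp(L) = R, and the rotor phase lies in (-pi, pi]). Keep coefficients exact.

The scalar part of R is sqrt(3)/2, so the principal-branch rotor phase is pinned; divide the bivector part by its sine to get the unit plane — L is the phase times that plane.
Concretely: cos(phase) = sqrt(3)/2 gives phase = ±pi/6, and since phase/sin(phase) is even the sign is immaterial: L = (phase/sin(phase)) * <R>_2 = (pi/3) * <R>_2.
Answer: -100*pi/5899*e1 e2 + 2183*pi/11798*e1 e3 - 800*pi/17697*e1 e4 - 200*pi/17697*e1 e5 + 60*pi/5899*e1 e6 + 150*pi/5899*e2 e3 - 400*pi/5899*e3 e4 - 100*pi/5899*e3 e5 + 90*pi/5899*e3 e6


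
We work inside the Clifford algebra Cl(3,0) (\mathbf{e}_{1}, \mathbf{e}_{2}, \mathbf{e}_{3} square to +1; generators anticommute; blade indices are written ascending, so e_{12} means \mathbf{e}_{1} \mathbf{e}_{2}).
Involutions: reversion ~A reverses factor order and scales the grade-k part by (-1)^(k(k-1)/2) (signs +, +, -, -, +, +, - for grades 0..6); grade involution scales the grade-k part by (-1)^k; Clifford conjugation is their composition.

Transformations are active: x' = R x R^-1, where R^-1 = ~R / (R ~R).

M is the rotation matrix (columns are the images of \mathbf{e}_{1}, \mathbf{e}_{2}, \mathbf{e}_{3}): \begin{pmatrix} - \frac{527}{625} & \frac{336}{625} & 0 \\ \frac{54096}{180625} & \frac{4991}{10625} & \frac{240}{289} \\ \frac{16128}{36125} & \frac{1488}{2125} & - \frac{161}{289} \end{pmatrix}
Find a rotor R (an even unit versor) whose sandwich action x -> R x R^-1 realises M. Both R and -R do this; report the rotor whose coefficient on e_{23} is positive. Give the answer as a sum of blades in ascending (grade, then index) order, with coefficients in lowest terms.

Method: write R = a + b12*e_{12} + b13*e_{13} + b23*e_{23} with a^2 + b12^2 + b13^2 + b23^2 = 1 (so R^-1 = ~R). Expanding the columns R e_j ~R gives tr M = 4a^2 - 1 and, from the antisymmetric part, M21 - M12 = -4a*b12, M13 - M31 = 4a*b13, M32 - M23 = -4a*b23.
Here tr M = -\frac{168081}{180625}, so a^2 = (1 + tr M)/4 = \frac{3136}{180625} and a = ±\frac{56}{425}. Taking a = \frac{56}{425}: M21 - M12 = -\frac{43008}{180625}, M13 - M31 = -\frac{16128}{36125}, M32 - M23 = -\frac{4704}{36125}, giving b12 = \frac{192}{425}, b13 = -\frac{72}{85}, b23 = \frac{21}{85}, i.e. R = \frac{56}{425} + \frac{192}{425} e_{12} - \frac{72}{85} e_{13} + \frac{21}{85} e_{23}.
Its e_{23} coefficient is already positive.
Answer: \frac{56}{425} + \frac{192}{425} e_{12} - \frac{72}{85} e_{13} + \frac{21}{85} e_{23}. Recall the cover is two-to-one: with M of trace -\frac{168081}{180625}, both preimages act alike, and the stated e_{23} sign chooses the sheet.


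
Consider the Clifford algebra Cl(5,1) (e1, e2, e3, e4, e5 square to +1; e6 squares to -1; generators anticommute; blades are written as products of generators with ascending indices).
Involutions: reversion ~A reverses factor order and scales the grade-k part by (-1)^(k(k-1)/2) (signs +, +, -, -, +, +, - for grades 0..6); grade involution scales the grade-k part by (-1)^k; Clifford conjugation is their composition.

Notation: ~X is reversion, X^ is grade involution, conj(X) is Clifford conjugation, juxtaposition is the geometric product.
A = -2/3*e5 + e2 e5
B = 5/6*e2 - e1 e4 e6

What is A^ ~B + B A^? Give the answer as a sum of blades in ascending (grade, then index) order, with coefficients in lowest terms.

first term: -5/6*e5 - 5/9*e2 e5 + 2/3*e1 e4 e5 e6 - e1 e2 e4 e5 e6
second term: 5/6*e5 + 5/9*e2 e5 + 2/3*e1 e4 e5 e6 + e1 e2 e4 e5 e6
Answer: 4/3*e1 e4 e5 e6


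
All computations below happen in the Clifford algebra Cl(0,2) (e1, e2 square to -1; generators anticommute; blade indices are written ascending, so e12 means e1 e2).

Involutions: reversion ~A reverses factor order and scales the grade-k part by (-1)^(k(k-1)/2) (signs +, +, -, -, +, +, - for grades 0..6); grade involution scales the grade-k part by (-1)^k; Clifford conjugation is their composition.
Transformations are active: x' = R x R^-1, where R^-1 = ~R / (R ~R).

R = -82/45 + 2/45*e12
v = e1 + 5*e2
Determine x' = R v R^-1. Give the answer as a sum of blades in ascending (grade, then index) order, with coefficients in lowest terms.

~R = -82/45 - 2/45*e12, and R ~R = 6728/2025, so R^-1 = ~R / (6728/2025).
R v = -92/45*e1 - 136/15*e2
Answer: 1045/841*e1 + 4159/841*e2


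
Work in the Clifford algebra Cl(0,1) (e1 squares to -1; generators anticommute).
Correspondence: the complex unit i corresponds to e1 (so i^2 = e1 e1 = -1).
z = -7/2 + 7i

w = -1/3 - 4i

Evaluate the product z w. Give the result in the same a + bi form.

In blades: z = -7/2 + 7*e1, w = -1/3 - 4*e1.
Distribute z over w term by term (generator squares from the signature, products reordered to ascending indices): (-7/2)*w = 7/6 + 14*e1; (7*e1)*w = 28 - 7/3*e1.
Sum: 175/6 + 35/3*e1; translating back through the correspondence:
Answer: 175/6 + 35/3*i


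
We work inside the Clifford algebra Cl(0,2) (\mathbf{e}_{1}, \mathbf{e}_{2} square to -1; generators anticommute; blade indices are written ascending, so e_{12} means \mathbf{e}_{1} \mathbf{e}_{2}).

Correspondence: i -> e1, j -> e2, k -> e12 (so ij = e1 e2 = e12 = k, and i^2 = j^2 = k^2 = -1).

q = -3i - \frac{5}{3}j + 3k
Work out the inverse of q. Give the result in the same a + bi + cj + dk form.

In blades: q = -3 e_{1} - \frac{5}{3} e_{2} + 3 e_{12}.
With qbar = 3 e_{1} + \frac{5}{3} e_{2} - 3 e_{12} (scalar fixed, mapped units negated), q qbar = \frac{187}{9} (the sum of squared coefficients), so q^-1 = qbar / (\frac{187}{9}) = \frac{27}{187} e_{1} + \frac{15}{187} e_{2} - \frac{27}{187} e_{12}; translating back:
Answer: \frac{27}{187}i + \frac{15}{187}j - \frac{27}{187}k


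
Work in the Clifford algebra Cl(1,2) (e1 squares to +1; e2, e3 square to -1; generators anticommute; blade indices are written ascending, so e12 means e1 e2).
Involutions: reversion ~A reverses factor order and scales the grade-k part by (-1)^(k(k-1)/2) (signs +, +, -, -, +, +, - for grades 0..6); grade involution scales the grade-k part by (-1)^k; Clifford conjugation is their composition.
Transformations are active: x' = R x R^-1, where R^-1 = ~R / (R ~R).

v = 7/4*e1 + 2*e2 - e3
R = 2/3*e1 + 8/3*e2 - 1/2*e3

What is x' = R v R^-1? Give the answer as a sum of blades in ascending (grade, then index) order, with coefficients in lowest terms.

~R = 2/3*e1 + 8/3*e2 - 1/2*e3, and R ~R = -83/12, so R^-1 = ~R / (-83/12).
R v = -14/3 - 10/3*e12 + 5/24*e13 - 5/3*e23
Answer: -847/996*e1 + 398/249*e2 + 27/83*e3


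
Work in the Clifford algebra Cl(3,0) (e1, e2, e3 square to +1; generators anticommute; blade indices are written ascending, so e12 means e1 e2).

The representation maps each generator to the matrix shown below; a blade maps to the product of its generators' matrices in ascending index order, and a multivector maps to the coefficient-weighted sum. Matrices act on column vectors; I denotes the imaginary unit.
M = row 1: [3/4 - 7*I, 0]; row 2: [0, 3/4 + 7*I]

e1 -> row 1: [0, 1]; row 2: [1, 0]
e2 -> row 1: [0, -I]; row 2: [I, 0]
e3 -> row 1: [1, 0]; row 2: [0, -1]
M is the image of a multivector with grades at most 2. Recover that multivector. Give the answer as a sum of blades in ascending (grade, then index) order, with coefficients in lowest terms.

Method: 1, rho(e1), rho(e2), rho(e3) form a trace-orthogonal basis of the 2x2 complex matrices (tr(X Y) = 2 if X = Y, else 0), so M = m0*1 + m1*rho(e1) + m2*rho(e2) + m3*rho(e3) with m0 = tr(M)/2 = 3/4, m1 = tr(M rho(e1))/2 = 0, m2 = tr(M rho(e2))/2 = 0, m3 = tr(M rho(e3))/2 = -7*I.
Multiplying table entries, the bivector images are rho(e12) = I*rho(e3), rho(e13) = -I*rho(e2), rho(e23) = I*rho(e1); with real blade coefficients the real parts of m0..m3 are the coefficients of 1, e1, e2, e3 and the imaginary parts give the bivectors (e23: Im m1, e13: -Im m2, e12: Im m3).
Answer: 3/4 - 7*e12


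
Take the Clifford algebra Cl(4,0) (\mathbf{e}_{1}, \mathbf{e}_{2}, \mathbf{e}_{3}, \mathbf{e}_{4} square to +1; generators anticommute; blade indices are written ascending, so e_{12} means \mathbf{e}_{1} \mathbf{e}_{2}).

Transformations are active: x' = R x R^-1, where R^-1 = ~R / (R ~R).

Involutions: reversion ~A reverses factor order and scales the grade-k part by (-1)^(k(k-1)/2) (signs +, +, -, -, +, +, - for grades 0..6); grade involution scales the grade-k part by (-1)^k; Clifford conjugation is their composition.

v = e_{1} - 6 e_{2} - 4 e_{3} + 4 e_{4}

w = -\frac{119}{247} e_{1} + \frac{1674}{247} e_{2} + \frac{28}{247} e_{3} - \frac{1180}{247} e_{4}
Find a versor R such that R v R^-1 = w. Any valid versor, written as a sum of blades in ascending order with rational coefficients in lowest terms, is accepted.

Equal squares first: v^2 = w^2 = 69. Then v + w = \frac{128}{247} e_{1} + \frac{192}{247} e_{2} - \frac{960}{247} e_{3} - \frac{192}{247} e_{4} is a versor taking v to w, provided it is invertible.
Answer: \frac{128}{247} e_{1} + \frac{192}{247} e_{2} - \frac{960}{247} e_{3} - \frac{192}{247} e_{4}


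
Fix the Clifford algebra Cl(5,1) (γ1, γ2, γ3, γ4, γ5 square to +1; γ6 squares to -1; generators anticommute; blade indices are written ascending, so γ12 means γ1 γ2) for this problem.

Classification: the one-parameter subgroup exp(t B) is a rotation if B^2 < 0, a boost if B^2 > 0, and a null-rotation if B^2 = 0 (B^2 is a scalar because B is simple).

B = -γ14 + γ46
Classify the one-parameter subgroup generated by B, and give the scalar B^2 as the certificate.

B^2 term by term: the squares give (-1)^2*(γ14)^2 + (1)^2*(γ46)^2 = 1*(-1) + 1*(+1) = 0 (each basis 2-blade squares to minus the product of its generators' squares); cross terms between blades sharing an index anticommute and cancel. So B^2 = 0.
Answer: null-rotation, certificate B^2 = 0. Note: conjugating B changes its blade decomposition but never the scalar B^2 = 0, whose sign settles the classification.


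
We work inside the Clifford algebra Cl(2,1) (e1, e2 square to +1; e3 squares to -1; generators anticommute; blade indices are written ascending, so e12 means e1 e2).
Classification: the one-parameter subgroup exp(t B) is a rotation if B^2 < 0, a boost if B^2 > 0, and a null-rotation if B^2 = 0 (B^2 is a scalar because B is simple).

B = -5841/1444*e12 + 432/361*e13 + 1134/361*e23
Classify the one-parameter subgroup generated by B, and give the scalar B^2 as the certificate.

B^2 term by term: the squares give (-5841/1444)^2*(e12)^2 + (432/361)^2*(e13)^2 + (1134/361)^2*(e23)^2 = 34117281/2085136*(-1) + 186624/130321*(+1) + 1285956/130321*(+1) = -81/16 (each basis 2-blade squares to minus the product of its generators' squares); cross terms between blades sharing an index anticommute and cancel. So B^2 = -81/16.
Answer: rotation, certificate B^2 = -81/16. Check the certificate: B^2 = -81/16, and that sign is decisive whatever form B takes.
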